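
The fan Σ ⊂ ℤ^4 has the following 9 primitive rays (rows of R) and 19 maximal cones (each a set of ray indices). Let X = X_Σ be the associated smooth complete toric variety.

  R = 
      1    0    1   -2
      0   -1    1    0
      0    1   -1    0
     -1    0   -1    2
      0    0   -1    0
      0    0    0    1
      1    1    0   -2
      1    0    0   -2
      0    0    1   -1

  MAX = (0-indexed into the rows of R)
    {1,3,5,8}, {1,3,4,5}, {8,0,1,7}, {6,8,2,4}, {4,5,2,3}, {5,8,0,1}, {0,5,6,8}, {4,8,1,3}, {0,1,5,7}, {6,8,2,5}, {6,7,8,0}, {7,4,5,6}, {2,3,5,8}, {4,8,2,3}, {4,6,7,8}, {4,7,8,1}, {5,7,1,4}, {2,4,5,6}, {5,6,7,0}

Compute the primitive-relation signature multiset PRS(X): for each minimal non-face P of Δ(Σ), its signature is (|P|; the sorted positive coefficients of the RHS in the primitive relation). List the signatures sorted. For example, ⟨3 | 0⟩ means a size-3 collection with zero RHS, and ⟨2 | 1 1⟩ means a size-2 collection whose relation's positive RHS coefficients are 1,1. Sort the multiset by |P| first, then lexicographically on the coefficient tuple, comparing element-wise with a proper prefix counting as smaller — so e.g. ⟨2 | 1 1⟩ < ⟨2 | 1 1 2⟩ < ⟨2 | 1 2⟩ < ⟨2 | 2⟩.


10 collections generate NE(X_Σ); each relation:

  P={0,3}:  v_{0} + v_{3} = 0  →  sig = ⟨2 | 0⟩
  P={1,2}:  v_{1} + v_{2} = 0  →  sig = ⟨2 | 0⟩
  P={0,2}:  v_{0} + v_{2} = v_{6}  →  sig = ⟨2 | 1⟩
  P={0,4}:  v_{0} + v_{4} = v_{7}  →  sig = ⟨2 | 1⟩
  P={1,6}:  v_{1} + v_{6} = v_{0}  →  sig = ⟨2 | 1⟩
  P={3,6}:  v_{3} + v_{6} = v_{2}  →  sig = ⟨2 | 1⟩
  P={3,7}:  v_{3} + v_{7} = v_{4}  →  sig = ⟨2 | 1⟩
  P={2,7}:  v_{2} + v_{7} = v_{4} + v_{6}  →  sig = ⟨2 | 1 1⟩
  P={4,5,8}:  v_{4} + v_{5} + v_{8} = 0  →  sig = ⟨3 | 0⟩
  P={5,7,8}:  v_{5} + v_{7} + v_{8} = v_{0}  →  sig = ⟨3 | 1⟩

Signatures (|P|; sorted positive RHS coefficients), sorted:
    |P|=2: 8 collections, coeffs (), (), (1), (1), (1), (1), (1), (1,1)
    |P|=3: 2 collections, coeffs (), (1)


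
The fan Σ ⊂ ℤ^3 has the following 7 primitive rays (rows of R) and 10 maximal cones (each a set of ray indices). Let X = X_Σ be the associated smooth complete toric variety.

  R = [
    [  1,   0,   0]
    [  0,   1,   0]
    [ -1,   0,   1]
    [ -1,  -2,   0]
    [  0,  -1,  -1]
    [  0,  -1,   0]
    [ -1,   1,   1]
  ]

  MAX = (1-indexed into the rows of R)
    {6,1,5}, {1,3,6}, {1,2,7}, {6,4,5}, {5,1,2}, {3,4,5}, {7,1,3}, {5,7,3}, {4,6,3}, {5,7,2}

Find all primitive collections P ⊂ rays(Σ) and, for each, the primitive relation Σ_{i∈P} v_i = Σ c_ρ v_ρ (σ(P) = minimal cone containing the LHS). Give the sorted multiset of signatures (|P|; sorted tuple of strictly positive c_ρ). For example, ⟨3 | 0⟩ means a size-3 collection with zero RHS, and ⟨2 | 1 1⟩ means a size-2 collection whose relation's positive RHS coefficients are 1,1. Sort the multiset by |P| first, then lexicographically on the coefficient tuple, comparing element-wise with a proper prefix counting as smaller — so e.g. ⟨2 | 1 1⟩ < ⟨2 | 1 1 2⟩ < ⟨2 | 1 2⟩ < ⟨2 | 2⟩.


9 collections generate NE(X_Σ); each relation:

  P = {2,6}:  v_{2} + v_{6} = 0  →  sig = ⟨2 | 0⟩
  P = {2,3}:  v_{2} + v_{3} = v_{7}  →  sig = ⟨2 | 1⟩
  P = {6,7}:  v_{6} + v_{7} = v_{3}  →  sig = ⟨2 | 1⟩
  P = {2,4}:  v_{2} + v_{4} = v_{3} + v_{5}  →  sig = ⟨2 | 1 1⟩
  P = {4,7}:  v_{4} + v_{7} = 2·v_{3} + v_{5}  →  sig = ⟨2 | 1 2⟩
  P = {1,4}:  v_{1} + v_{4} = 2·v_{6}  →  sig = ⟨2 | 2⟩
  P = {1,5,7}:  v_{1} + v_{5} + v_{7} = 0  →  sig = ⟨3 | 0⟩
  P = {1,3,5}:  v_{1} + v_{3} + v_{5} = v_{6}  →  sig = ⟨3 | 1⟩
  P = {3,5,6}:  v_{3} + v_{5} + v_{6} = v_{4}  →  sig = ⟨3 | 1⟩

Signatures (|P|; sorted positive RHS coefficients), sorted:
{ ⟨2 | 0⟩,  ⟨2 | 1⟩ ×2,  ⟨2 | 1 1⟩,  ⟨2 | 1 2⟩,  ⟨2 | 2⟩,  ⟨3 | 0⟩,  ⟨3 | 1⟩ ×2 }


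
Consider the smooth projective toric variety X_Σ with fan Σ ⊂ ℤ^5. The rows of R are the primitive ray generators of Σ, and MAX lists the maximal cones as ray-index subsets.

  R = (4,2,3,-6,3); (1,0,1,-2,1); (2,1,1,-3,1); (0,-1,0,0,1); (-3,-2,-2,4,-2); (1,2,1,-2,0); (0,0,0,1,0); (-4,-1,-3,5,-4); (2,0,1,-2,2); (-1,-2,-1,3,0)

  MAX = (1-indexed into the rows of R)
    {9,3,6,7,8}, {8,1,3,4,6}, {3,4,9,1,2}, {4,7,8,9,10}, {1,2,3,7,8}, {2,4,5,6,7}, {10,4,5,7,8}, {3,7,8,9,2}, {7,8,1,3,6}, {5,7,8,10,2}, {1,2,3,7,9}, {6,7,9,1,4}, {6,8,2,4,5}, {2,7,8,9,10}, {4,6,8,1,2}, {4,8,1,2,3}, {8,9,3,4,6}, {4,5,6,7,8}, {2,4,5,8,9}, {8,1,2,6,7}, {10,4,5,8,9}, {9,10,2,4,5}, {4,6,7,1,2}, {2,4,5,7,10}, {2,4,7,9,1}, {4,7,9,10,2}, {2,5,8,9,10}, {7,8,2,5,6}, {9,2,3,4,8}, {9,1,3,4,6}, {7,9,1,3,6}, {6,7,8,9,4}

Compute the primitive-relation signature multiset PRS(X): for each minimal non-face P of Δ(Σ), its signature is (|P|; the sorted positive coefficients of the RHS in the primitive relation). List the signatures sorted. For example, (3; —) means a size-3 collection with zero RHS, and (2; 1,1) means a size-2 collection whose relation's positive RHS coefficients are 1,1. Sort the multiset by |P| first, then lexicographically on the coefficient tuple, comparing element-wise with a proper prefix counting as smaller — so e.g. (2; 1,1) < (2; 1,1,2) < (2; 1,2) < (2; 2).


Δ(Σ) — 10 vertices, 14 min non-faces:

  {1,5}:  v_{1} + v_{5} = v_{2}  →  sig = (2; 1)
  {6,10}:  v_{6} + v_{10} = v_{7}  →  sig = (2; 1)
  {1,10}:  v_{1} + v_{10} = v_{2} + v_{7} + v_{9}  →  sig = (2; 1,1,1)
  {3,5}:  v_{3} + v_{5} = v_{2} + v_{8} + v_{9}  →  sig = (2; 1,1,1)
  {3,10}:  v_{3} + v_{10} = v_{2} + v_{7} + v_{8} + 2·v_{9}  →  sig = (2; 1,1,1,2)
  {5,6,9}:  v_{5} + v_{6} + v_{9} = 0  →  sig = (3; —)
  {1,8,9}:  v_{1} + v_{8} + v_{9} = v_{3}  →  sig = (3; 1)
  {2,6,9}:  v_{2} + v_{6} + v_{9} = v_{1}  →  sig = (3; 1)
  {3,4,7}:  v_{3} + v_{4} + v_{7} = v_{9}  →  sig = (3; 1)
  {5,7,9}:  v_{5} + v_{7} + v_{9} = v_{10}  →  sig = (3; 1)
  {2,3,6}:  v_{2} + v_{3} + v_{6} = 2·v_{1} + v_{8}  →  sig = (3; 1,2)
  {1,4,7,8}:  v_{1} + v_{4} + v_{7} + v_{8} = 0  →  sig = (4; —)
  {2,4,7,8}:  v_{2} + v_{4} + v_{7} + v_{8} = v_{5}  →  sig = (4; 1)
  {2,4,8,10}:  v_{2} + v_{4} + v_{8} + v_{10} = 2·v_{5} + v_{9}  →  sig = (4; 1,2)

Signatures (|P|; sorted positive RHS coefficients), sorted:
[(2; 1), (2; 1), (2; 1,1,1), (2; 1,1,1), (2; 1,1,1,2), (3; —), (3; 1), (3; 1), (3; 1), (3; 1), (3; 1,2), (4; —), (4; 1), (4; 1,2)]


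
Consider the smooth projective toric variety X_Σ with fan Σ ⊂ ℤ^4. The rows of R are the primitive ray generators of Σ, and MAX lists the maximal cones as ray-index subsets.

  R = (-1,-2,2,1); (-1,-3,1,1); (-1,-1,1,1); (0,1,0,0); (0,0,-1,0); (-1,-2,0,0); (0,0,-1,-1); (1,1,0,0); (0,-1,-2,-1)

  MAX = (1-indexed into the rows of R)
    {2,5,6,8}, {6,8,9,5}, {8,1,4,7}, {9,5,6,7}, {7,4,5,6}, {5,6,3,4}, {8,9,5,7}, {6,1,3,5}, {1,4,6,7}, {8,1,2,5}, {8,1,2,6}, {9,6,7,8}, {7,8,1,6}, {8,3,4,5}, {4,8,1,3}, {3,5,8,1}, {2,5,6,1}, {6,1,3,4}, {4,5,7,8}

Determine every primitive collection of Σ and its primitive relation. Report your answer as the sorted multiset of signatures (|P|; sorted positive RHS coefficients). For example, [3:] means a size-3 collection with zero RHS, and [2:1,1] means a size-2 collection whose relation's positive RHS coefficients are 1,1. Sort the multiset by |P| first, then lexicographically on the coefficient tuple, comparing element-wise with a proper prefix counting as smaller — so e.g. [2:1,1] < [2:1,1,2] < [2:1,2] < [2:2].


Minimal non-faces — 14 found among 9 rays, 19 max cones:

  P={2,4}:  v_{2} + v_{4} = v_{1} + v_{5}  so sig = [2:1,1]
  P={3,7}:  v_{3} + v_{7} = v_{4} + v_{6}  so sig = [2:1,1]
  P={3,9}:  v_{3} + v_{9} = v_{5} + v_{6}  so sig = [2:1,1]
  P={4,9}:  v_{4} + v_{9} = v_{5} + v_{7}  so sig = [2:1,1]
  P={1,9}:  v_{1} + v_{9} = 2·v_{6} + v_{8}  so sig = [2:1,2]
  P={2,7}:  v_{2} + v_{7} = 2·v_{6} + v_{8}  so sig = [2:1,2]
  P={2,9}:  v_{2} + v_{9} = v_{5} + 3·v_{6} + 2·v_{8}  so sig = [2:1,2,3]
  P={2,3}:  v_{2} + v_{3} = 2·v_{1} + 2·v_{5}  so sig = [2:2,2]
  P={4,6,8}:  v_{4} + v_{6} + v_{8} = 0  so sig = [3:]
  P={1,4,5}:  v_{1} + v_{4} + v_{5} = v_{3}  so sig = [3:1]
  P={1,5,7}:  v_{1} + v_{5} + v_{7} = v_{6}  so sig = [3:1]
  P={3,6,8}:  v_{3} + v_{6} + v_{8} = v_{1} + v_{5}  so sig = [3:1,1]
  P={1,5,6,8}:  v_{1} + v_{5} + v_{6} + v_{8} = v_{2}  so sig = [4:1]
  P={5,6,7,8}:  v_{5} + v_{6} + v_{7} + v_{8} = v_{9}  so sig = [4:1]

Hence PRS(X_Σ) =
{ [2:1,1] ×4,  [2:1,2] ×2,  [2:1,2,3],  [2:2,2],  [3:],  [3:1] ×2,  [3:1,1],  [4:1] ×2 }


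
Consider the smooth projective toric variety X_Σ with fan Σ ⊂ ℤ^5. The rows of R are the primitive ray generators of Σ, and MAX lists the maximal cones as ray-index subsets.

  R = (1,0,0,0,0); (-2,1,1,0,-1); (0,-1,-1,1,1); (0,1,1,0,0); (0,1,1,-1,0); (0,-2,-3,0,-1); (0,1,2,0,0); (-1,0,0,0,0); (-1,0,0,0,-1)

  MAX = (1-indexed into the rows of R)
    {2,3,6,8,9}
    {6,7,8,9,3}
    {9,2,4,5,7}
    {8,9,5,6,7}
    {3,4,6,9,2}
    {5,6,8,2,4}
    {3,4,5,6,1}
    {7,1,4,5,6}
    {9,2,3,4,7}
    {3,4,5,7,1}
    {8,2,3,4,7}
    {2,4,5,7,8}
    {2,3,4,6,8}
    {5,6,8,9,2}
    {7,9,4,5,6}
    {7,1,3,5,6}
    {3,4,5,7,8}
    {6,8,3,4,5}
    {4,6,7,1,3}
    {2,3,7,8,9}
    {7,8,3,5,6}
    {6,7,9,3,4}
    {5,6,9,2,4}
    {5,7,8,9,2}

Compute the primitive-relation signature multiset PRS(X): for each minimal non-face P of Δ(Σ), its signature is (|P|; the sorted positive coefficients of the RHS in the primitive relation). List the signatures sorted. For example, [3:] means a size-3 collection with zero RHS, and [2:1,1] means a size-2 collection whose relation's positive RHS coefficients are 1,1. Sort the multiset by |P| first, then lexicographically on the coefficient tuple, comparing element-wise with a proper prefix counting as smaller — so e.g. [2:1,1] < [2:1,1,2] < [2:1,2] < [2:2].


Minimal non-faces — 9 found among 9 rays, 24 max cones:

  {1,8}:  v_{1} + v_{8} = 0 ; sig = [2:]
  {1,2}:  v_{1} + v_{2} = v_{4} + v_{9} ; sig = [2:1,1]
  {1,9}:  v_{1} + v_{9} = v_{4} + v_{6} + v_{7} ; sig = [2:1,1,1]
  {3,5,9}:  v_{3} + v_{5} + v_{9} = v_{8} ; sig = [3:1]
  {4,8,9}:  v_{4} + v_{8} + v_{9} = v_{2} ; sig = [3:1]
  {2,3,5}:  v_{2} + v_{3} + v_{5} = v_{4} + 2·v_{8} ; sig = [3:1,2]
  {2,6,7}:  v_{2} + v_{6} + v_{7} = 2·v_{9} ; sig = [3:2]
  {4,6,7,8}:  v_{4} + v_{6} + v_{7} + v_{8} = v_{9} ; sig = [4:1]
  {3,4,5,6,7}:  v_{3} + v_{4} + v_{5} + v_{6} + v_{7} = 0 ; sig = [5:]

Hence PRS(X_Σ) =
{ [2:],  [2:1,1],  [2:1,1,1],  [3:1] ×2,  [3:1,2],  [3:2],  [4:1],  [5:] }


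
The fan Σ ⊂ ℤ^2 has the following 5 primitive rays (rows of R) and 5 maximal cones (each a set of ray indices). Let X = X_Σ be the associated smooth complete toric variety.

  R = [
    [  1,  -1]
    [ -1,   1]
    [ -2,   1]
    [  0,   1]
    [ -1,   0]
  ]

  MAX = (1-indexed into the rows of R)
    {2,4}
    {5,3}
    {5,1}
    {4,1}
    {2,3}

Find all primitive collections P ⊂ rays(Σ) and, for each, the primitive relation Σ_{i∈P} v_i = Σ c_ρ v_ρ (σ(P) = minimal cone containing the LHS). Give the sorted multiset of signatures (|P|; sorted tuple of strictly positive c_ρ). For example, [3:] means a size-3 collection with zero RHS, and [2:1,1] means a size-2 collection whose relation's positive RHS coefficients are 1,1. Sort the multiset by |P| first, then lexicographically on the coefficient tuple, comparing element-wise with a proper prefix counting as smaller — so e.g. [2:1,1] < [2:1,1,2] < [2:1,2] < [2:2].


Primitive collections (5):

  {1,2}:  v_{1} + v_{2} = 0  ⟹  sig = [2:]
  {1,3}:  v_{1} + v_{3} = v_{5}  ⟹  sig = [2:1]
  {2,5}:  v_{2} + v_{5} = v_{3}  ⟹  sig = [2:1]
  {4,5}:  v_{4} + v_{5} = v_{2}  ⟹  sig = [2:1]
  {3,4}:  v_{3} + v_{4} = 2·v_{2}  ⟹  sig = [2:2]

Sorted signature multiset PRS(X):
    |P|=2: 5 collections, coeffs (), (1), (1), (1), (2)


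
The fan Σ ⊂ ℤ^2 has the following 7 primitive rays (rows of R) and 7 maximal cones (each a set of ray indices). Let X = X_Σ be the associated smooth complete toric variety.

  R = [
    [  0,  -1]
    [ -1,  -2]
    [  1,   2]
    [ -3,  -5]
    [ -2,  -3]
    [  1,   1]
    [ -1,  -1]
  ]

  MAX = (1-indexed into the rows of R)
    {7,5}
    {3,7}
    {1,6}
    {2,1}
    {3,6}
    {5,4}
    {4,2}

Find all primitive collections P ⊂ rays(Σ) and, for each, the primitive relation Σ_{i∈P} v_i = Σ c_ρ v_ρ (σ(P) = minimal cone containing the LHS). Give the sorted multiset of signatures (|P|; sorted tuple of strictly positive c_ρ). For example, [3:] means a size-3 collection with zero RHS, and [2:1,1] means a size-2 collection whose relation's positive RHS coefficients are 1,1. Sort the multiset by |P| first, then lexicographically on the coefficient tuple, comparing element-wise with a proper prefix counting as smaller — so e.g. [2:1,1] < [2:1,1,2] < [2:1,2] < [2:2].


Primitive collections (14):

  P={2,3}:  v_{2} + v_{3} = 0  →  sig = [2:]
  P={6,7}:  v_{6} + v_{7} = 0  →  sig = [2:]
  P={1,3}:  v_{1} + v_{3} = v_{6}  →  sig = [2:1]
  P={1,7}:  v_{1} + v_{7} = v_{2}  →  sig = [2:1]
  P={2,5}:  v_{2} + v_{5} = v_{4}  →  sig = [2:1]
  P={2,6}:  v_{2} + v_{6} = v_{1}  →  sig = [2:1]
  P={2,7}:  v_{2} + v_{7} = v_{5}  →  sig = [2:1]
  P={3,4}:  v_{3} + v_{4} = v_{5}  →  sig = [2:1]
  P={3,5}:  v_{3} + v_{5} = v_{7}  →  sig = [2:1]
  P={5,6}:  v_{5} + v_{6} = v_{2}  →  sig = [2:1]
  P={1,5}:  v_{1} + v_{5} = 2·v_{2}  →  sig = [2:2]
  P={4,6}:  v_{4} + v_{6} = 2·v_{2}  →  sig = [2:2]
  P={4,7}:  v_{4} + v_{7} = 2·v_{5}  →  sig = [2:2]
  P={1,4}:  v_{1} + v_{4} = 3·v_{2}  →  sig = [2:3]

Hence PRS(X_Σ) =
[[2:], [2:], [2:1], [2:1], [2:1], [2:1], [2:1], [2:1], [2:1], [2:1], [2:2], [2:2], [2:2], [2:3]]


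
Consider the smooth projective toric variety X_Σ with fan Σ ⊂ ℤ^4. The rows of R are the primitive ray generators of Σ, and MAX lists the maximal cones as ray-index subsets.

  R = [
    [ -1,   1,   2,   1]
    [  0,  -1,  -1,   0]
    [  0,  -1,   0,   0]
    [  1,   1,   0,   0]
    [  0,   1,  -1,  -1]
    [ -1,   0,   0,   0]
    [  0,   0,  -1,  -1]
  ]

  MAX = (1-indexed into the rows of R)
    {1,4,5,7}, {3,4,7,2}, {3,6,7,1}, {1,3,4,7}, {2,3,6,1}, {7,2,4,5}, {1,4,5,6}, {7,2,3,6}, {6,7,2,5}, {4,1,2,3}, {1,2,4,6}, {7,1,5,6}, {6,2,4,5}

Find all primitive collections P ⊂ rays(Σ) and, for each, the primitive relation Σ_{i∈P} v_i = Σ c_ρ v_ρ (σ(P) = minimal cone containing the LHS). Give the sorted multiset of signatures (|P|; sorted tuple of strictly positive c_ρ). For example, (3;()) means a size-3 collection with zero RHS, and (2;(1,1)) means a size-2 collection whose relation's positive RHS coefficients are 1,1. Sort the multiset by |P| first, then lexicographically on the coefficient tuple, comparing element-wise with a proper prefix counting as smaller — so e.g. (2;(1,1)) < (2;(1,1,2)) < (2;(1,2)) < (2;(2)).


5 collections generate NE(X_Σ); each relation:

  • {3,5}:  v_{3} + v_{5} = v_{7}  ⇒ sig = (2;(1))
  • {3,4,6}:  v_{3} + v_{4} + v_{6} = 0  ⇒ sig = (3;())
  • {1,2,7}:  v_{1} + v_{2} + v_{7} = v_{6}  ⇒ sig = (3;(1))
  • {4,6,7}:  v_{4} + v_{6} + v_{7} = v_{5}  ⇒ sig = (3;(1))
  • {1,2,5}:  v_{1} + v_{2} + v_{5} = v_{4} + 2·v_{6}  ⇒ sig = (3;(1,2))

Sorted signature multiset PRS(X):
    |P|=2: 1 collection, coeffs (1)
    |P|=3: 4 collections, coeffs (), (1), (1), (1,2)


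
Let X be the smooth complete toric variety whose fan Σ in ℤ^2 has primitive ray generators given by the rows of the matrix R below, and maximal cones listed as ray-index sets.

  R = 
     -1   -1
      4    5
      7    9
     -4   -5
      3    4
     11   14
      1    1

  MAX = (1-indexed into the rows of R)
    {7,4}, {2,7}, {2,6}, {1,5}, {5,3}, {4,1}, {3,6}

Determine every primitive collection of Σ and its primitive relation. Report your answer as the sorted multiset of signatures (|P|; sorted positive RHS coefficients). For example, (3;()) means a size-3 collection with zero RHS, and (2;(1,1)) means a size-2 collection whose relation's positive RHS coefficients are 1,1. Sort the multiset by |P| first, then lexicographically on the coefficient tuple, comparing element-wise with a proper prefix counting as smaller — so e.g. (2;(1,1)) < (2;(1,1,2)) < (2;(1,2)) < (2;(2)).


Σ has 14 primitive collections:

  • {1,7}:  v_{1} + v_{7} = 0  ⇒ sig = (2;())
  • {2,4}:  v_{2} + v_{4} = 0  ⇒ sig = (2;())
  • {1,2}:  v_{1} + v_{2} = v_{5}  ⇒ sig = (2;(1))
  • {2,3}:  v_{2} + v_{3} = v_{6}  ⇒ sig = (2;(1))
  • {2,5}:  v_{2} + v_{5} = v_{3}  ⇒ sig = (2;(1))
  • {3,4}:  v_{3} + v_{4} = v_{5}  ⇒ sig = (2;(1))
  • {4,5}:  v_{4} + v_{5} = v_{1}  ⇒ sig = (2;(1))
  • {4,6}:  v_{4} + v_{6} = v_{3}  ⇒ sig = (2;(1))
  • {5,7}:  v_{5} + v_{7} = v_{2}  ⇒ sig = (2;(1))
  • {1,6}:  v_{1} + v_{6} = v_{3} + v_{5}  ⇒ sig = (2;(1,1))
  • {1,3}:  v_{1} + v_{3} = 2·v_{5}  ⇒ sig = (2;(2))
  • {3,7}:  v_{3} + v_{7} = 2·v_{2}  ⇒ sig = (2;(2))
  • {5,6}:  v_{5} + v_{6} = 2·v_{3}  ⇒ sig = (2;(2))
  • {6,7}:  v_{6} + v_{7} = 3·v_{2}  ⇒ sig = (2;(3))

Sorted signature multiset PRS(X):
{ (2;()) ×2,  (2;(1)) ×7,  (2;(1,1)),  (2;(2)) ×3,  (2;(3)) }


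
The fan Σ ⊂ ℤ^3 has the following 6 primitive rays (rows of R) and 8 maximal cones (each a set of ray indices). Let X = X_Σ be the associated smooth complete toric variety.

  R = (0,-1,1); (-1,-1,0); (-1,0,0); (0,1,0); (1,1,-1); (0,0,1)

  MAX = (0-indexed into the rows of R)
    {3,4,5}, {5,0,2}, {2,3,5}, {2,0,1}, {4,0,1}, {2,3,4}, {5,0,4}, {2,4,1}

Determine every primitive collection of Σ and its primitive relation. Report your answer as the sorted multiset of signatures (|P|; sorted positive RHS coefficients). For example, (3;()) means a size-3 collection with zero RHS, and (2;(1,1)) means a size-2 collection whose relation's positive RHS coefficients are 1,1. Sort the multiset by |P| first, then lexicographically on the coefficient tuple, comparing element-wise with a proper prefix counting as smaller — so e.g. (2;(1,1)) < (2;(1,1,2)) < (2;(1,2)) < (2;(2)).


5 minimal non-faces of Δ(Σ) (on 6 rays):

  • {0,3}:  v_{0} + v_{3} = v_{5}  ⇒ sig = (2;(1))
  • {1,3}:  v_{1} + v_{3} = v_{2}  ⇒ sig = (2;(1))
  • {1,5}:  v_{1} + v_{5} = v_{0} + v_{2}  ⇒ sig = (2;(1,1))
  • {0,2,4}:  v_{0} + v_{2} + v_{4} = 0  ⇒ sig = (3;())
  • {2,4,5}:  v_{2} + v_{4} + v_{5} = v_{3}  ⇒ sig = (3;(1))

Signatures (|P|; sorted positive RHS coefficients), sorted:
    (2;(1))
    (2;(1))
    (2;(1,1))
    (3;())
    (3;(1))


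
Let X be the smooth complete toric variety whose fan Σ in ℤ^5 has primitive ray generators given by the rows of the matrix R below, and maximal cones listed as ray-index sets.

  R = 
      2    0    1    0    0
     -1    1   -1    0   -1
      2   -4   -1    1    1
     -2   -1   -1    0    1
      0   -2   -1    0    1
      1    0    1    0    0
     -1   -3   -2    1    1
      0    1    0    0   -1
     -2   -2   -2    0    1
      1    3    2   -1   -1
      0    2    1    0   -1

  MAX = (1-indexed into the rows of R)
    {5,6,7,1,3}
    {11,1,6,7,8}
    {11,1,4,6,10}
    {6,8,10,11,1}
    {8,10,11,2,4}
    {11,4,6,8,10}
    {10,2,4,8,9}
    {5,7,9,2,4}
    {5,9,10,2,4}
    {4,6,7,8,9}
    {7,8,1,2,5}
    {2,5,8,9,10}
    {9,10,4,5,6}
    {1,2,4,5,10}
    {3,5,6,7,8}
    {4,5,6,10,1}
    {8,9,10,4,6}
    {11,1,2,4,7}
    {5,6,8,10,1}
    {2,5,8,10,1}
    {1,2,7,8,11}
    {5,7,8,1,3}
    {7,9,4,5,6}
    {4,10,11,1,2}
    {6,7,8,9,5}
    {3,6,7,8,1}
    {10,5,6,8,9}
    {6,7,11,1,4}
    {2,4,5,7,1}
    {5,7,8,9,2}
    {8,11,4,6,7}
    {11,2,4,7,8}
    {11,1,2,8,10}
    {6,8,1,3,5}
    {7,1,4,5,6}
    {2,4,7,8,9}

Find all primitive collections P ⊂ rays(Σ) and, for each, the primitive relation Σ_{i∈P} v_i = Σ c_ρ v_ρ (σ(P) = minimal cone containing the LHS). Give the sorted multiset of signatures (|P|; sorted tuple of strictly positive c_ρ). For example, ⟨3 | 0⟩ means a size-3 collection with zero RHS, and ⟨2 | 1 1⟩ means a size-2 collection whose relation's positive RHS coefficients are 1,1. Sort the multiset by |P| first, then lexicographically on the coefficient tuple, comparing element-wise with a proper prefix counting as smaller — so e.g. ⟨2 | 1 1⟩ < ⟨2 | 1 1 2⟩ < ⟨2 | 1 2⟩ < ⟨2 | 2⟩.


13 minimal non-faces of Δ(Σ) (on 11 rays):

  P = {5,11}:  v_{5} + v_{11} = 0  →  sig = ⟨2 | 0⟩
  P = {7,10}:  v_{7} + v_{10} = 0  →  sig = ⟨2 | 0⟩
  P = {1,9}:  v_{1} + v_{9} = v_{5}  →  sig = ⟨2 | 1⟩
  P = {2,6}:  v_{2} + v_{6} = v_{8}  →  sig = ⟨2 | 1⟩
  P = {9,11}:  v_{9} + v_{11} = v_{4} + v_{8}  →  sig = ⟨2 | 1 1⟩
  P = {3,4}:  v_{3} + v_{4} = v_{5} + v_{6} + v_{7}  →  sig = ⟨2 | 1 1 1⟩
  P = {3,10}:  v_{3} + v_{10} = v_{1} + v_{5} + v_{6} + v_{8}  →  sig = ⟨2 | 1 1 1 1⟩
  P = {3,11}:  v_{3} + v_{11} = v_{1} + v_{6} + v_{7} + v_{8}  →  sig = ⟨2 | 1 1 1 1⟩
  P = {2,3}:  v_{2} + v_{3} = v_{1} + v_{5} + v_{7} + 2·v_{8}  →  sig = ⟨2 | 1 1 1 2⟩
  P = {3,9}:  v_{3} + v_{9} = 2·v_{5} + v_{6} + v_{7} + v_{8}  →  sig = ⟨2 | 1 1 1 2⟩
  P = {1,4,8}:  v_{1} + v_{4} + v_{8} = 0  →  sig = ⟨3 | 0⟩
  P = {4,5,8}:  v_{4} + v_{5} + v_{8} = v_{9}  →  sig = ⟨3 | 1⟩
  P = {1,5,6,7,8}:  v_{1} + v_{5} + v_{6} + v_{7} + v_{8} = v_{3}  →  sig = ⟨5 | 1⟩

so the primitive-relation signature multiset is
[⟨2 | 0⟩, ⟨2 | 0⟩, ⟨2 | 1⟩, ⟨2 | 1⟩, ⟨2 | 1 1⟩, ⟨2 | 1 1 1⟩, ⟨2 | 1 1 1 1⟩, ⟨2 | 1 1 1 1⟩, ⟨2 | 1 1 1 2⟩, ⟨2 | 1 1 1 2⟩, ⟨3 | 0⟩, ⟨3 | 1⟩, ⟨5 | 1⟩]


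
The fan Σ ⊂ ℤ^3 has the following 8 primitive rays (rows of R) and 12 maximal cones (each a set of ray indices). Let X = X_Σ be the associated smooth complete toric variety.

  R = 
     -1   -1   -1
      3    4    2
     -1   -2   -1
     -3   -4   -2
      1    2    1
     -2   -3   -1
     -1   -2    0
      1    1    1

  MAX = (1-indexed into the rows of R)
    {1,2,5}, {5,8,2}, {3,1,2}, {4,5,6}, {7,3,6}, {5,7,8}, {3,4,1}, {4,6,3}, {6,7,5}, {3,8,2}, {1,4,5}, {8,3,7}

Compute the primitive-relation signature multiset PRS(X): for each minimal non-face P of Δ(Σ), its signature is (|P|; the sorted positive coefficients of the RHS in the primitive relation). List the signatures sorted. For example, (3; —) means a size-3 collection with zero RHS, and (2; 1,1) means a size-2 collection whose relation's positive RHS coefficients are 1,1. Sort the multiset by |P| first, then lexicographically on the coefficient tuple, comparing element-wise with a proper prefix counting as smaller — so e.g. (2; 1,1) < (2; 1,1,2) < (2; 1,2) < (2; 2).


Σ has 10 primitive collections:

  {1,8}:  v_{1} + v_{8} = 0  →  sig = (2; —)
  {2,4}:  v_{2} + v_{4} = 0  →  sig = (2; —)
  {3,5}:  v_{3} + v_{5} = 0  →  sig = (2; —)
  {1,6}:  v_{1} + v_{6} = v_{4}  →  sig = (2; 1)
  {1,7}:  v_{1} + v_{7} = v_{6}  →  sig = (2; 1)
  {2,6}:  v_{2} + v_{6} = v_{8}  →  sig = (2; 1)
  {4,8}:  v_{4} + v_{8} = v_{6}  →  sig = (2; 1)
  {6,8}:  v_{6} + v_{8} = v_{7}  →  sig = (2; 1)
  {2,7}:  v_{2} + v_{7} = 2·v_{8}  →  sig = (2; 2)
  {4,7}:  v_{4} + v_{7} = 2·v_{6}  →  sig = (2; 2)

Signatures (|P|; sorted positive RHS coefficients), sorted:
    |P|=2: 10 collections, coeffs (), (), (), (1), (1), (1), (1), (1), (2), (2)


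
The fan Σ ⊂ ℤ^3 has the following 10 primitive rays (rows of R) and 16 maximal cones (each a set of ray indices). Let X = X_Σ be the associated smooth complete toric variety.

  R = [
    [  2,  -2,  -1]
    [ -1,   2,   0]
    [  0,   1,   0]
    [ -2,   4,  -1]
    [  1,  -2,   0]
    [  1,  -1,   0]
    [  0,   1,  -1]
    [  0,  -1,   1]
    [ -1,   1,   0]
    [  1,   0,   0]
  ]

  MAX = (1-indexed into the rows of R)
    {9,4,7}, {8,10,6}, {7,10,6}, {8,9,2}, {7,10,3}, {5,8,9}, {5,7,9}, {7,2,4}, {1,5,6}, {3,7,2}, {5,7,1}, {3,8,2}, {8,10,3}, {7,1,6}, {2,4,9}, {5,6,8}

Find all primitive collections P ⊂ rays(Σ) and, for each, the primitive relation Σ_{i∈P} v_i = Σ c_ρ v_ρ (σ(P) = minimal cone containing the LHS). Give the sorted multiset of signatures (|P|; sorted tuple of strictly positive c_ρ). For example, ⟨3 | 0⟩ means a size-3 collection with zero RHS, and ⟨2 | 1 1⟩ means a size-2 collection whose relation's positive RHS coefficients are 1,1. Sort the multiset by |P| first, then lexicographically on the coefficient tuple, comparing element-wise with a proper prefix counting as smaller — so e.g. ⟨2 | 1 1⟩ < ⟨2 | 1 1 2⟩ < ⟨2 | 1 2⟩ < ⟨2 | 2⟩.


23 minimal non-faces of Δ(Σ) (on 10 rays):

  P={2,5}:  v_{2} + v_{5} = 0  ⟹  sig = ⟨2 | 0⟩
  P={6,9}:  v_{6} + v_{9} = 0  ⟹  sig = ⟨2 | 0⟩
  P={7,8}:  v_{7} + v_{8} = 0  ⟹  sig = ⟨2 | 0⟩
  P={2,6}:  v_{2} + v_{6} = v_{3}  ⟹  sig = ⟨2 | 1⟩
  P={3,5}:  v_{3} + v_{5} = v_{6}  ⟹  sig = ⟨2 | 1⟩
  P={3,6}:  v_{3} + v_{6} = v_{10}  ⟹  sig = ⟨2 | 1⟩
  P={3,9}:  v_{3} + v_{9} = v_{2}  ⟹  sig = ⟨2 | 1⟩
  P={9,10}:  v_{9} + v_{10} = v_{3}  ⟹  sig = ⟨2 | 1⟩
  P={1,2}:  v_{1} + v_{2} = v_{6} + v_{7}  ⟹  sig = ⟨2 | 1 1⟩
  P={1,8}:  v_{1} + v_{8} = v_{5} + v_{6}  ⟹  sig = ⟨2 | 1 1⟩
  P={1,9}:  v_{1} + v_{9} = v_{5} + v_{7}  ⟹  sig = ⟨2 | 1 1⟩
  P={4,5}:  v_{4} + v_{5} = v_{7} + v_{9}  ⟹  sig = ⟨2 | 1 1⟩
  P={4,6}:  v_{4} + v_{6} = v_{2} + v_{7}  ⟹  sig = ⟨2 | 1 1⟩
  P={4,8}:  v_{4} + v_{8} = v_{2} + v_{9}  ⟹  sig = ⟨2 | 1 1⟩
  P={4,10}:  v_{4} + v_{10} = v_{2} + v_{3} + v_{7}  ⟹  sig = ⟨2 | 1 1 1⟩
  P={1,3}:  v_{1} + v_{3} = 2·v_{6} + v_{7}  ⟹  sig = ⟨2 | 1 2⟩
  P={3,4}:  v_{3} + v_{4} = 2·v_{2} + v_{7}  ⟹  sig = ⟨2 | 1 2⟩
  P={1,10}:  v_{1} + v_{10} = 3·v_{6} + v_{7}  ⟹  sig = ⟨2 | 1 3⟩
  P={1,4}:  v_{1} + v_{4} = 2·v_{7}  ⟹  sig = ⟨2 | 2⟩
  P={2,10}:  v_{2} + v_{10} = 2·v_{3}  ⟹  sig = ⟨2 | 2⟩
  P={5,10}:  v_{5} + v_{10} = 2·v_{6}  ⟹  sig = ⟨2 | 2⟩
  P={2,7,9}:  v_{2} + v_{7} + v_{9} = v_{4}  ⟹  sig = ⟨3 | 1⟩
  P={5,6,7}:  v_{5} + v_{6} + v_{7} = v_{1}  ⟹  sig = ⟨3 | 1⟩

Hence PRS(X_Σ) =
{ ⟨2 | 0⟩ ×3,  ⟨2 | 1⟩ ×5,  ⟨2 | 1 1⟩ ×6,  ⟨2 | 1 1 1⟩,  ⟨2 | 1 2⟩ ×2,  ⟨2 | 1 3⟩,  ⟨2 | 2⟩ ×3,  ⟨3 | 1⟩ ×2 }


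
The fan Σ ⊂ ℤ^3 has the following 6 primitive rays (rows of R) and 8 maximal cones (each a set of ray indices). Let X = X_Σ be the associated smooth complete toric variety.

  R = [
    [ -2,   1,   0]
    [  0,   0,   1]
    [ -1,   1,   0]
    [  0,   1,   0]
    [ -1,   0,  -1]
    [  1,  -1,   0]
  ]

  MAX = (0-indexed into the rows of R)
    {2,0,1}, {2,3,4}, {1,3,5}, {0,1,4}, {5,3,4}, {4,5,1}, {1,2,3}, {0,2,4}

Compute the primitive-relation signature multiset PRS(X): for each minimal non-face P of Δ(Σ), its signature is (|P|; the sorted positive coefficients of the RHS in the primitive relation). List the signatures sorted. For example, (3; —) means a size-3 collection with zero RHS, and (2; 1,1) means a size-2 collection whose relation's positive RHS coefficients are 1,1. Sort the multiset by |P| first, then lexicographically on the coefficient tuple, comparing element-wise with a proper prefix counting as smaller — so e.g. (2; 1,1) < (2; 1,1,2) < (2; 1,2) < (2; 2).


Δ(Σ) — 6 vertices, 5 min non-faces:

  P={2,5}:  v_{2} + v_{5} = 0 ; sig = (2; —)
  P={0,5}:  v_{0} + v_{5} = v_{1} + v_{4} ; sig = (2; 1,1)
  P={0,3}:  v_{0} + v_{3} = 2·v_{2} ; sig = (2; 2)
  P={1,2,4}:  v_{1} + v_{2} + v_{4} = v_{0} ; sig = (3; 1)
  P={1,3,4}:  v_{1} + v_{3} + v_{4} = v_{2} ; sig = (3; 1)

Sorted signature multiset PRS(X):
[(2; —), (2; 1,1), (2; 2), (3; 1), (3; 1)]


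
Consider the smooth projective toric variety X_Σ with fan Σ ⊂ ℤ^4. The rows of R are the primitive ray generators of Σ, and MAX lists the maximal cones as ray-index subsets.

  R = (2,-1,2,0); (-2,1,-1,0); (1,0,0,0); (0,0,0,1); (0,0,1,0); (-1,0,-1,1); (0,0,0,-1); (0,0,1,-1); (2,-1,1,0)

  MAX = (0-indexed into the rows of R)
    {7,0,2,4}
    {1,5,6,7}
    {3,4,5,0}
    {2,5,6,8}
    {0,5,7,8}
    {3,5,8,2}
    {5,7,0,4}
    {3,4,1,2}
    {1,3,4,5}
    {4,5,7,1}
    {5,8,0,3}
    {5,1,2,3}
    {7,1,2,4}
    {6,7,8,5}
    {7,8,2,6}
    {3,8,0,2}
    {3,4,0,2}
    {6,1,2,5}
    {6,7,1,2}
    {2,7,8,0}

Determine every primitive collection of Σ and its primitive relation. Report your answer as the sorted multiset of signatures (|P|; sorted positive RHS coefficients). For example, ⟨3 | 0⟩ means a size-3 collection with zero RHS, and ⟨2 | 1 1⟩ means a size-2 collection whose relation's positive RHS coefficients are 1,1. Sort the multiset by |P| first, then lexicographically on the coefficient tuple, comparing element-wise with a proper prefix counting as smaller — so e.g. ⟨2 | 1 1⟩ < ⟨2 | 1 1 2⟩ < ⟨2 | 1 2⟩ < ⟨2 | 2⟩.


Primitive collections (10):

  {1,8}:  v_{1} + v_{8} = 0  →  sig = ⟨2 | 0⟩
  {3,6}:  v_{3} + v_{6} = 0  →  sig = ⟨2 | 0⟩
  {0,1}:  v_{0} + v_{1} = v_{4}  →  sig = ⟨2 | 1⟩
  {3,7}:  v_{3} + v_{7} = v_{4}  →  sig = ⟨2 | 1⟩
  {4,6}:  v_{4} + v_{6} = v_{7}  →  sig = ⟨2 | 1⟩
  {4,8}:  v_{4} + v_{8} = v_{0}  →  sig = ⟨2 | 1⟩
  {0,6}:  v_{0} + v_{6} = v_{7} + v_{8}  →  sig = ⟨2 | 1 1⟩
  {2,5,7}:  v_{2} + v_{5} + v_{7} = 0  →  sig = ⟨3 | 0⟩
  {2,4,5}:  v_{2} + v_{4} + v_{5} = v_{3}  →  sig = ⟨3 | 1⟩
  {0,2,5}:  v_{0} + v_{2} + v_{5} = v_{3} + v_{8}  →  sig = ⟨3 | 1 1⟩

Hence PRS(X_Σ) =
[⟨2 | 0⟩, ⟨2 | 0⟩, ⟨2 | 1⟩, ⟨2 | 1⟩, ⟨2 | 1⟩, ⟨2 | 1⟩, ⟨2 | 1 1⟩, ⟨3 | 0⟩, ⟨3 | 1⟩, ⟨3 | 1 1⟩]


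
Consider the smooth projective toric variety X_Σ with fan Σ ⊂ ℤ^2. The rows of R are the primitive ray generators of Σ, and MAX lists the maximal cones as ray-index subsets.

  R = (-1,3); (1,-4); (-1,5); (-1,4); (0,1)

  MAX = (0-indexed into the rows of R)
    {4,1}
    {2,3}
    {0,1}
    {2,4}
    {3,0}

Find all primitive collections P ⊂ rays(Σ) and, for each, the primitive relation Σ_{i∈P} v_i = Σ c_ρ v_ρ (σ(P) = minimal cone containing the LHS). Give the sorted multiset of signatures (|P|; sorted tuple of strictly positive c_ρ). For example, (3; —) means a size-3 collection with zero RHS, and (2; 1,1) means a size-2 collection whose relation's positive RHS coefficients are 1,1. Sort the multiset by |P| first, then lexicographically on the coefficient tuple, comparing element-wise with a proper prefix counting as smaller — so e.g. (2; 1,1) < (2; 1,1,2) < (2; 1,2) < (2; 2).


Minimal non-faces — 5 found among 5 rays, 5 max cones:

  • {1,3}:  v_{1} + v_{3} = 0 — sig = (2; —)
  • {0,4}:  v_{0} + v_{4} = v_{3} — sig = (2; 1)
  • {1,2}:  v_{1} + v_{2} = v_{4} — sig = (2; 1)
  • {3,4}:  v_{3} + v_{4} = v_{2} — sig = (2; 1)
  • {0,2}:  v_{0} + v_{2} = 2·v_{3} — sig = (2; 2)

Sorted signature multiset PRS(X):
[(2; —), (2; 1), (2; 1), (2; 1), (2; 2)]


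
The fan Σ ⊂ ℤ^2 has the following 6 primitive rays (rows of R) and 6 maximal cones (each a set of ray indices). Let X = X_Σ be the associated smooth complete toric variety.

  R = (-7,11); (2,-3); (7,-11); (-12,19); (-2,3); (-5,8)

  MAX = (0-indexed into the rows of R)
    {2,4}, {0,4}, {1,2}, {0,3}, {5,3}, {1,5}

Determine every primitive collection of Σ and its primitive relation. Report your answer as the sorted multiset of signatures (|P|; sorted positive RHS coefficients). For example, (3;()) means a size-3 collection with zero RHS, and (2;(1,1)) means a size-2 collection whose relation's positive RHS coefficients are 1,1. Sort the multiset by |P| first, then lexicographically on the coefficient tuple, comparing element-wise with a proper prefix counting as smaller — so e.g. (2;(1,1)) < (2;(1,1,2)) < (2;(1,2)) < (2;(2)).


|primitive collections| = 9. Relations:

  P = {0,2}:  v_{0} + v_{2} = 0  ⟹  sig = (2;())
  P = {1,4}:  v_{1} + v_{4} = 0  ⟹  sig = (2;())
  P = {0,1}:  v_{0} + v_{1} = v_{5}  ⟹  sig = (2;(1))
  P = {0,5}:  v_{0} + v_{5} = v_{3}  ⟹  sig = (2;(1))
  P = {2,3}:  v_{2} + v_{3} = v_{5}  ⟹  sig = (2;(1))
  P = {2,5}:  v_{2} + v_{5} = v_{1}  ⟹  sig = (2;(1))
  P = {4,5}:  v_{4} + v_{5} = v_{0}  ⟹  sig = (2;(1))
  P = {1,3}:  v_{1} + v_{3} = 2·v_{5}  ⟹  sig = (2;(2))
  P = {3,4}:  v_{3} + v_{4} = 2·v_{0}  ⟹  sig = (2;(2))

Hence PRS(X_Σ) =
[(2;()), (2;()), (2;(1)), (2;(1)), (2;(1)), (2;(1)), (2;(1)), (2;(2)), (2;(2))]


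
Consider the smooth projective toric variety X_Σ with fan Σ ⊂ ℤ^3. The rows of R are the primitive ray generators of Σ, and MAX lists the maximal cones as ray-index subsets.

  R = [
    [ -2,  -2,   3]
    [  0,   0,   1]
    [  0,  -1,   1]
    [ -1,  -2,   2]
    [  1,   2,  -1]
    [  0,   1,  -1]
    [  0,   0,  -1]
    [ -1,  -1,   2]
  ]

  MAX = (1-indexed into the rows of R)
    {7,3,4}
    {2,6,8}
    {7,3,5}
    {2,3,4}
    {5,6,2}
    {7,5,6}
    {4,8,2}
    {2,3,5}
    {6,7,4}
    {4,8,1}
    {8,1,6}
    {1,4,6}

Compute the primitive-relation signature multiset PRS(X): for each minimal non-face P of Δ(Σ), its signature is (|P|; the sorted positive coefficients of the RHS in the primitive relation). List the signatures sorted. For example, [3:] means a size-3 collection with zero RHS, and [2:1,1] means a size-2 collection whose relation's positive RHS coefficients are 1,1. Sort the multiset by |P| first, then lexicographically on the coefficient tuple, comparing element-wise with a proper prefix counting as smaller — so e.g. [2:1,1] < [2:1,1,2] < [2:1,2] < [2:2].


Primitive collections (12):

  P={2,7}:  v_{2} + v_{7} = 0  ⇒ sig = [2:]
  P={3,6}:  v_{3} + v_{6} = 0  ⇒ sig = [2:]
  P={4,5}:  v_{4} + v_{5} = v_{2}  ⇒ sig = [2:1]
  P={1,3}:  v_{1} + v_{3} = v_{4} + v_{8}  ⇒ sig = [2:1,1]
  P={3,8}:  v_{3} + v_{8} = v_{2} + v_{4}  ⇒ sig = [2:1,1]
  P={7,8}:  v_{7} + v_{8} = v_{4} + v_{6}  ⇒ sig = [2:1,1]
  P={1,5}:  v_{1} + v_{5} = v_{2} + v_{6} + v_{8}  ⇒ sig = [2:1,1,1]
  P={5,8}:  v_{5} + v_{8} = 2·v_{2} + v_{6}  ⇒ sig = [2:1,2]
  P={1,2}:  v_{1} + v_{2} = 2·v_{8}  ⇒ sig = [2:2]
  P={1,7}:  v_{1} + v_{7} = 2·v_{4} + 2·v_{6}  ⇒ sig = [2:2,2]
  P={2,4,6}:  v_{2} + v_{4} + v_{6} = v_{8}  ⇒ sig = [3:1]
  P={4,6,8}:  v_{4} + v_{6} + v_{8} = v_{1}  ⇒ sig = [3:1]

Hence PRS(X_Σ) =
    [2:]
    [2:]
    [2:1]
    [2:1,1]
    [2:1,1]
    [2:1,1]
    [2:1,1,1]
    [2:1,2]
    [2:2]
    [2:2,2]
    [3:1]
    [3:1]


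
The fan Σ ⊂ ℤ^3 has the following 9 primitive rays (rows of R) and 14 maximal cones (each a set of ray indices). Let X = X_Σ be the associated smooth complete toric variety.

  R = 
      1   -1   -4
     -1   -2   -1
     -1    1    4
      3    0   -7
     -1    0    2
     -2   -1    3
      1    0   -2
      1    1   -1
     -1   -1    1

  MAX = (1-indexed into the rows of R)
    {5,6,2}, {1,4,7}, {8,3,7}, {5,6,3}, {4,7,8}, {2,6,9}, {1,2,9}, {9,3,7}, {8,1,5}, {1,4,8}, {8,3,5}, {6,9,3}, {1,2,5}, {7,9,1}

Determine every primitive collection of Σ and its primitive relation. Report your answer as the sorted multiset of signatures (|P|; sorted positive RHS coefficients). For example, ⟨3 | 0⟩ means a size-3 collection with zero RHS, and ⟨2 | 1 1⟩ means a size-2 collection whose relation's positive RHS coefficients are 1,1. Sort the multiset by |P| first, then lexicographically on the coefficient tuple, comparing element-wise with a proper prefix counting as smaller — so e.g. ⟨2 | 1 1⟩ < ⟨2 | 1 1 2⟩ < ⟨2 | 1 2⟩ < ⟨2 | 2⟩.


Primitive collections (16):

  {1,3}:  v_{1} + v_{3} = 0 ; sig = ⟨2 | 0⟩
  {5,7}:  v_{5} + v_{7} = 0 ; sig = ⟨2 | 0⟩
  {8,9}:  v_{8} + v_{9} = 0 ; sig = ⟨2 | 0⟩
  {1,6}:  v_{1} + v_{6} = v_{2} ; sig = ⟨2 | 1⟩
  {2,3}:  v_{2} + v_{3} = v_{6} ; sig = ⟨2 | 1⟩
  {4,6}:  v_{4} + v_{6} = v_{1} ; sig = ⟨2 | 1⟩
  {5,9}:  v_{5} + v_{9} = v_{6} ; sig = ⟨2 | 1⟩
  {6,7}:  v_{6} + v_{7} = v_{9} ; sig = ⟨2 | 1⟩
  {6,8}:  v_{6} + v_{8} = v_{5} ; sig = ⟨2 | 1⟩
  {2,7}:  v_{2} + v_{7} = v_{1} + v_{9} ; sig = ⟨2 | 1 1⟩
  {2,8}:  v_{2} + v_{8} = v_{1} + v_{5} ; sig = ⟨2 | 1 1⟩
  {3,4}:  v_{3} + v_{4} = v_{7} + v_{8} ; sig = ⟨2 | 1 1⟩
  {4,5}:  v_{4} + v_{5} = v_{1} + v_{8} ; sig = ⟨2 | 1 1⟩
  {4,9}:  v_{4} + v_{9} = v_{1} + v_{7} ; sig = ⟨2 | 1 1⟩
  {2,4}:  v_{2} + v_{4} = 2·v_{1} ; sig = ⟨2 | 2⟩
  {1,7,8}:  v_{1} + v_{7} + v_{8} = v_{4} ; sig = ⟨3 | 1⟩

Sorted signature multiset PRS(X):
    |P|=2: 15 collections, coeffs (), (), (), (1), (1), (1), (1), (1), (1), (1,1), (1,1), (1,1), (1,1), (1,1), (2)
    |P|=3: 1 collection, coeffs (1)


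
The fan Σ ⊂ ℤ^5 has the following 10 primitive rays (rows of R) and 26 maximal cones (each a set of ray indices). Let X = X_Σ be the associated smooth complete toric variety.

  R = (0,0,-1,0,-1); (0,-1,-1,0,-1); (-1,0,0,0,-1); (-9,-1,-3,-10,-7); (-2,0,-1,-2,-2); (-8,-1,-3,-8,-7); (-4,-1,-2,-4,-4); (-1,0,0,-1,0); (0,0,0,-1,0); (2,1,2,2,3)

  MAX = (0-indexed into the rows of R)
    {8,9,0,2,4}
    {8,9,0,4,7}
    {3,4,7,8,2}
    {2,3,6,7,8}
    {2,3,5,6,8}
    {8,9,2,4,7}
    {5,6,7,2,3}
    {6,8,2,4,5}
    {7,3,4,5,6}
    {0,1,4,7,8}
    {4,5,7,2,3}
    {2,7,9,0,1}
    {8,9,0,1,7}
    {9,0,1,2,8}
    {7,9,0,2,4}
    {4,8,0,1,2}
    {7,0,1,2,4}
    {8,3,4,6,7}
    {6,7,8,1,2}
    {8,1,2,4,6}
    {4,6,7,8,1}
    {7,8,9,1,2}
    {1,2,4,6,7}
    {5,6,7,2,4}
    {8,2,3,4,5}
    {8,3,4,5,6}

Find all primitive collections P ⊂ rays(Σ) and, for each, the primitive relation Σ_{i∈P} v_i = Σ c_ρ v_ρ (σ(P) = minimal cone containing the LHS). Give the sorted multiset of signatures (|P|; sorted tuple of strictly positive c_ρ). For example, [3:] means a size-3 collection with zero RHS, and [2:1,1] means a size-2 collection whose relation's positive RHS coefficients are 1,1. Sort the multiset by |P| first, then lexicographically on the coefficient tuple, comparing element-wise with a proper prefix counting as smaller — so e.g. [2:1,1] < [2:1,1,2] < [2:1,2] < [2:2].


14 minimal non-faces of Δ(Σ) (on 10 rays):

  {6,9}:  v_{6} + v_{9} = v_{2} + v_{7} + v_{8} ; sig = [2:1,1,1]
  {0,3}:  v_{0} + v_{3} = 2·v_{4} + v_{6} + v_{7} + v_{8} ; sig = [2:1,1,1,2]
  {1,3}:  v_{1} + v_{3} = 2·v_{6} + v_{7} + v_{8} ; sig = [2:1,1,2]
  {0,5}:  v_{0} + v_{5} = 2·v_{4} + v_{6} ; sig = [2:1,2]
  {0,6}:  v_{0} + v_{6} = v_{1} + 2·v_{4} ; sig = [2:1,2]
  {5,9}:  v_{5} + v_{9} = 2·v_{2} + v_{4} + 2·v_{7} + 2·v_{8} ; sig = [2:1,2,2,2]
  {3,9}:  v_{3} + v_{9} = 2·v_{2} + v_{4} + 3·v_{7} + 3·v_{8} ; sig = [2:1,2,3,3]
  {1,5}:  v_{1} + v_{5} = 2·v_{6} ; sig = [2:2]
  {1,4,9}:  v_{1} + v_{4} + v_{9} = 0 ; sig = [3:]
  {5,7,8}:  v_{5} + v_{7} + v_{8} = v_{3} ; sig = [3:1]
  {0,2,7,8}:  v_{0} + v_{2} + v_{7} + v_{8} = v_{4} ; sig = [4:1]
  {2,3,4,6}:  v_{2} + v_{3} + v_{4} + v_{6} = 2·v_{5} ; sig = [4:2]
  {1,2,4,7,8}:  v_{1} + v_{2} + v_{4} + v_{7} + v_{8} = v_{6} ; sig = [5:1]
  {2,4,6,7,8}:  v_{2} + v_{4} + v_{6} + v_{7} + v_{8} = v_{5} ; sig = [5:1]

so the primitive-relation signature multiset is
    [2:1,1,1]
    [2:1,1,1,2]
    [2:1,1,2]
    [2:1,2]
    [2:1,2]
    [2:1,2,2,2]
    [2:1,2,3,3]
    [2:2]
    [3:]
    [3:1]
    [4:1]
    [4:2]
    [5:1]
    [5:1]


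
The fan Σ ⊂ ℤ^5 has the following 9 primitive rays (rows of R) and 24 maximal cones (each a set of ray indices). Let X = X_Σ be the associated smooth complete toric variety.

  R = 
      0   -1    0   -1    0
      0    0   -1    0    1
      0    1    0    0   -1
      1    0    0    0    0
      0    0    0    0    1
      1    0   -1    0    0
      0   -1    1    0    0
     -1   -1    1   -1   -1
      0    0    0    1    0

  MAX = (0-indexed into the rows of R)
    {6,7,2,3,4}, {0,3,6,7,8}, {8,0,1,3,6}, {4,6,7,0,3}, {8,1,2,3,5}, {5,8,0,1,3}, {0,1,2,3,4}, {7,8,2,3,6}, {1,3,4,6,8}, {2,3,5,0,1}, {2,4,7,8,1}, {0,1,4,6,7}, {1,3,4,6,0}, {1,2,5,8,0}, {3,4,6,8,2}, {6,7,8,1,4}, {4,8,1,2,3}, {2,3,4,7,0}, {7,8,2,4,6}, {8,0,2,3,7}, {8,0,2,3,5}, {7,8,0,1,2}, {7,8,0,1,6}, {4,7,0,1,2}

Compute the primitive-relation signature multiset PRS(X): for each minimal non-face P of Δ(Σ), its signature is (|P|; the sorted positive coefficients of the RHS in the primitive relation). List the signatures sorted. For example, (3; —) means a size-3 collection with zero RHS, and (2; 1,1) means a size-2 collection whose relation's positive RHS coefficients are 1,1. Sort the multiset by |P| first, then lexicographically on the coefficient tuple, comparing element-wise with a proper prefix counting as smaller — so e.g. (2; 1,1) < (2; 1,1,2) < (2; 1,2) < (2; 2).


The 9 primitive collections of Σ (r=9, n=5):

  • {4,5}:  v_{4} + v_{5} = v_{1} + v_{3}  →  sig = (2; 1,1)
  • {5,6}:  v_{5} + v_{6} = v_{0} + v_{3} + v_{8}  →  sig = (2; 1,1,1)
  • {5,7}:  v_{5} + v_{7} = 2·v_{0} + v_{2} + v_{8}  →  sig = (2; 1,1,2)
  • {1,2,6}:  v_{1} + v_{2} + v_{6} = 0  →  sig = (3; —)
  • {1,3,7}:  v_{1} + v_{3} + v_{7} = v_{0}  →  sig = (3; 1)
  • {0,2,6}:  v_{0} + v_{2} + v_{6} = v_{3} + v_{7}  →  sig = (3; 1,1)
  • {0,4,8}:  v_{0} + v_{4} + v_{8} = v_{1} + v_{6}  →  sig = (3; 1,1)
  • {3,4,7,8}:  v_{3} + v_{4} + v_{7} + v_{8} = v_{6}  →  sig = (4; 1)
  • {0,1,2,3,8}:  v_{0} + v_{1} + v_{2} + v_{3} + v_{8} = v_{5}  →  sig = (5; 1)

Sorted signature multiset PRS(X):
[(2; 1,1), (2; 1,1,1), (2; 1,1,2), (3; —), (3; 1), (3; 1,1), (3; 1,1), (4; 1), (5; 1)]
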